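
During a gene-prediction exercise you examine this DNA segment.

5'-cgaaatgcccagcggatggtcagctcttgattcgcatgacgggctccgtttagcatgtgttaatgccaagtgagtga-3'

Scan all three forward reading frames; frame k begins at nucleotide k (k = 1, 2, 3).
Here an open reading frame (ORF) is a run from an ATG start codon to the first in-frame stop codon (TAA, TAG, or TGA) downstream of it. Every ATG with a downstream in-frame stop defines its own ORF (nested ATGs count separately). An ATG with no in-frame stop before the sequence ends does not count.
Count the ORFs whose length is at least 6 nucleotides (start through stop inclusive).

5

Frame 1: CGA AAT GCC CAG CGG ATG GTC AGC TCT TGA TTC GCA TGA CGG GCT CCG TTT AGC ATG TGT TAA TGC CAA GTG AGT — ATG at 16, stop TGA at 28 → 15 nt; ATG at 55, stop TAA at 61 → 9 nt.
Frame 2: GAA ATG CCC AGC GGA TGG TCA GCT CTT GAT TCG CAT GAC GGG CTC CGT TTA GCA TGT GTT AAT GCC AAG TGA GTG — ATG at 5, stop TGA at 71 → 69 nt.
Frame 3: AAA TGC CCA GCG GAT GGT CAG CTC TTG ATT CGC ATG ACG GGC TCC GTT TAG CAT GTG TTA ATG CCA AGT GAG TGA — ATG at 36, stop TAG at 51 → 18 nt; ATG at 63, stop TGA at 75 → 15 nt.
ORFs ≥ 6 nucleotides: frame 1 16–30 (15 nucleotides), frame 1 55–63 (9 nucleotides), frame 2 5–73 (69 nucleotides), frame 3 36–53 (18 nucleotides), frame 3 63–77 (15 nucleotides). Count = 5.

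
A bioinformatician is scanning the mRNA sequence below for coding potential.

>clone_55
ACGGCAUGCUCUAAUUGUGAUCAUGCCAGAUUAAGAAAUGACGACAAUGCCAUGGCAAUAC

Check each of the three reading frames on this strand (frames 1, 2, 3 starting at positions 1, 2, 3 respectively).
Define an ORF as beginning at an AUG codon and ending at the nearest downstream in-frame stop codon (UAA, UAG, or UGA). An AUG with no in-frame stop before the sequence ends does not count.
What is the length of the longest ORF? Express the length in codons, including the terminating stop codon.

4

Frame 1: ACG GCA UGC UCU AAU UGU GAU CAU GCC AGA UUA AGA AAU GAC GAC AAU GCC AUG GCA AUA — no AUG→stop ORF.
Frame 2: CGG CAU GCU CUA AUU GUG AUC AUG CCA GAU UAA GAA AUG ACG ACA AUG CCA UGG CAA UAC — AUG at 23, stop UAA at 32 → 12 nt.
Frame 3: GGC AUG CUC UAA UUG UGA UCA UGC CAG AUU AAG AAA UGA CGA CAA UGC CAU GGC AAU — AUG at 6, stop UAA at 12 → 9 nt.
Longest: frame 2, positions 23–34, 12 nt = 4 codons = 3 aa. → 4 codons.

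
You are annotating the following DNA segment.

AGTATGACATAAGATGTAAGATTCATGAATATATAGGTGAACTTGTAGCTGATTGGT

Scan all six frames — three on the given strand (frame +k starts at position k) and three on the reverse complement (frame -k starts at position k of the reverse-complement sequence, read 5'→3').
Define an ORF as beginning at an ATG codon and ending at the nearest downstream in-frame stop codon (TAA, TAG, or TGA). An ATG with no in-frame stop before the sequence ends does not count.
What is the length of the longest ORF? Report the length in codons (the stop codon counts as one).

4

Reverse complement (5'→3'): ACCAATCAGCTACAAGTTCACCTATATATTCATGAATCTTACATCTTATGTCATACT
Frame +1: AGT ATG ACA TAA GAT GTA AGA TTC ATG AAT ATA TAG GTG AAC TTG TAG CTG ATT GGT — ATG at 4, stop TAA at 10 → 9 nt; ATG at 25, stop TAG at 34 → 12 nt.
Frame +2: GTA TGA CAT AAG ATG TAA GAT TCA TGA ATA TAT AGG TGA ACT TGT AGC TGA TTG — ATG at 14, stop TAA at 17 → 6 nt.
Frame +3: TAT GAC ATA AGA TGT AAG ATT CAT GAA TAT ATA GGT GAA CTT GTA GCT GAT TGG — no ATG→stop ORF.
Frame -1: ACC AAT CAG CTA CAA GTT CAC CTA TAT ATT CAT GAA TCT TAC ATC TTA TGT CAT ACT — no ATG→stop ORF.
Frame -2: CCA ATC AGC TAC AAG TTC ACC TAT ATA TTC ATG AAT CTT ACA TCT TAT GTC ATA — no ATG→stop ORF.
Frame -3: CAA TCA GCT ACA AGT TCA CCT ATA TAT TCA TGA ATC TTA CAT CTT ATG TCA TAC — no ATG→stop ORF.
Longest: frame +1, positions 25–36, 12 nt = 4 codons = 3 aa. → 4 codons.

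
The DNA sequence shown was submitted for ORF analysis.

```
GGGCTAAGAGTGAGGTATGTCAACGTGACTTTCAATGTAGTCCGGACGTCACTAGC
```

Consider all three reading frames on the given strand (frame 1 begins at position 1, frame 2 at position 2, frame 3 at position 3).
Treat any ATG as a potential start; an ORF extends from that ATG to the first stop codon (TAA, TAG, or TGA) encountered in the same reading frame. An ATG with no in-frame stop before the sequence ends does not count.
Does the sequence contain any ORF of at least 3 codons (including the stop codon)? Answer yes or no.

Frame 1: GGG CTA AGA GTG AGG TAT GTC AAC GTG ACT TTC AAT GTA GTC CGG ACG TCA CTA — no ATG→stop ORF.
Frame 2: GGC TAA GAG TGA GGT ATG TCA ACG TGA CTT TCA ATG TAG TCC GGA CGT CAC TAG — ATG at 17, stop TGA at 26 → 12 nt; ATG at 35, stop TAG at 38 → 6 nt.
Frame 3: GCT AAG AGT GAG GTA TGT CAA CGT GAC TTT CAA TGT AGT CCG GAC GTC ACT AGC — no ATG→stop ORF.
Frame 2 has an ORF of 4 codons (positions 17–28) ≥ 3, so yes.

yes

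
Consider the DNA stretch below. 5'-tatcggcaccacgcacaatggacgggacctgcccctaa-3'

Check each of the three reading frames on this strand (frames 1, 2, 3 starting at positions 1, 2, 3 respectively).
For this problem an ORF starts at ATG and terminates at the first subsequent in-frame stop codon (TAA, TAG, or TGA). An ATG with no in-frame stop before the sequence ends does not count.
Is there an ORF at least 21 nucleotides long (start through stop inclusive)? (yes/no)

yes

Frame 1: TAT CGG CAC CAC GCA CAA TGG ACG GGA CCT GCC CCT — no ATG→stop ORF.
Frame 2: ATC GGC ACC ACG CAC AAT GGA CGG GAC CTG CCC CTA — no ATG→stop ORF.
Frame 3: TCG GCA CCA CGC ACA ATG GAC GGG ACC TGC CCC TAA — ATG at 18, stop TAA at 36 → 21 nt.
Frame 3 has an ORF of 21 nucleotides (positions 18–38) ≥ 21, so yes.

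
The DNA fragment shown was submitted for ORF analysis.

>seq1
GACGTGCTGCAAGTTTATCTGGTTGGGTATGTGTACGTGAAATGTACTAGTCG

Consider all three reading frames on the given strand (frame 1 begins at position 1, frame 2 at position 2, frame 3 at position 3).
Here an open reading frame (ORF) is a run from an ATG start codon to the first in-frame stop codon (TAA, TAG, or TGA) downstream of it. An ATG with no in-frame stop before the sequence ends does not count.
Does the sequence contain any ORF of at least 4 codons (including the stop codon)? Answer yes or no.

yes

Frame 1: GAC GTG CTG CAA GTT TAT CTG GTT GGG TAT GTG TAC GTG AAA TGT ACT AGT — no ATG→stop ORF.
Frame 2: ACG TGC TGC AAG TTT ATC TGG TTG GGT ATG TGT ACG TGA AAT GTA CTA GTC — ATG at 29, stop TGA at 38 → 12 nt.
Frame 3: CGT GCT GCA AGT TTA TCT GGT TGG GTA TGT GTA CGT GAA ATG TAC TAG TCG — ATG at 42, stop TAG at 48 → 9 nt.
Frame 2 has an ORF of 4 codons (positions 29–40) ≥ 4, so yes.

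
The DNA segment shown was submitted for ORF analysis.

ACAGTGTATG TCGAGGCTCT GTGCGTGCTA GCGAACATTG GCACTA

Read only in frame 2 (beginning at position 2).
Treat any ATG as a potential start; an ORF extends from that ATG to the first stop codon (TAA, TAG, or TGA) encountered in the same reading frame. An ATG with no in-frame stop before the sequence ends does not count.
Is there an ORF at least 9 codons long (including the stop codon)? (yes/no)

Frame 2: CAG TGT ATG TCG AGG CTC TGT GCG TGC TAG CGA ACA TTG GCA CTA — ATG at 8, stop TAG at 29 → 24 nt.
Largest ORF found is 8 codons < 9, so no.

no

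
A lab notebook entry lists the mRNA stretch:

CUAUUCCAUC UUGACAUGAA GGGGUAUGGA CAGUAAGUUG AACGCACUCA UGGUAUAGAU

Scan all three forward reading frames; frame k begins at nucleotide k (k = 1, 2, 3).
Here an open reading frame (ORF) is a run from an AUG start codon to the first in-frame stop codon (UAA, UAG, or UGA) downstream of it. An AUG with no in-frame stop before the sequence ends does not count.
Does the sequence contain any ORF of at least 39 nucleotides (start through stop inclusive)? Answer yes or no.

no

Frame 1: CUA UUC CAU CUU GAC AUG AAG GGG UAU GGA CAG UAA GUU GAA CGC ACU CAU GGU AUA GAU — AUG at 16, stop UAA at 34 → 21 nt.
Frame 2: UAU UCC AUC UUG ACA UGA AGG GGU AUG GAC AGU AAG UUG AAC GCA CUC AUG GUA UAG — AUG at 26, stop UAG at 56 → 33 nt; AUG at 50, stop UAG at 56 → 9 nt.
Frame 3: AUU CCA UCU UGA CAU GAA GGG GUA UGG ACA GUA AGU UGA ACG CAC UCA UGG UAU AGA — no AUG→stop ORF.
Largest ORF found is 33 nucleotides < 39, so no.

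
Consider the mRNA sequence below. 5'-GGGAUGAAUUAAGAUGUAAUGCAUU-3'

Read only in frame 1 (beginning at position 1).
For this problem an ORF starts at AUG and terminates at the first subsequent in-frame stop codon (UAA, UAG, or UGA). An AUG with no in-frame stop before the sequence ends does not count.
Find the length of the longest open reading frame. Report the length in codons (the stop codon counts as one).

3

Frame 1: GGG AUG AAU UAA GAU GUA AUG CAU — AUG at 4, stop UAA at 10 → 9 nt.
Longest: frame 1, positions 4–12, 9 nt = 3 codons = 2 aa. → 3 codons.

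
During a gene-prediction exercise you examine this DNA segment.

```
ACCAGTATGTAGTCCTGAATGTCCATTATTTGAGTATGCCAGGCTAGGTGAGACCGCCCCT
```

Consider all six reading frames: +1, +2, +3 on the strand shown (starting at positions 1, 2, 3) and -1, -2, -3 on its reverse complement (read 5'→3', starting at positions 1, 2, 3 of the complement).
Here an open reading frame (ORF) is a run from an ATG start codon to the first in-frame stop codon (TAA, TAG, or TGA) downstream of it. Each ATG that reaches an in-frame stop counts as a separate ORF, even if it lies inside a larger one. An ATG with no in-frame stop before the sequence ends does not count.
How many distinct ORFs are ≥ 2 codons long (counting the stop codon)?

Reverse complement (5'→3'): AGGGGCGGTCTCACCTAGCCTGGCATACTCAAATAATGGACATTCAGGACTACATACTGGT
Frame +1: ACC AGT ATG TAG TCC TGA ATG TCC ATT ATT TGA GTA TGC CAG GCT AGG TGA GAC CGC CCC — ATG at 7, stop TAG at 10 → 6 nt; ATG at 19, stop TGA at 31 → 15 nt.
Frame +2: CCA GTA TGT AGT CCT GAA TGT CCA TTA TTT GAG TAT GCC AGG CTA GGT GAG ACC GCC CCT — no ATG→stop ORF.
Frame +3: CAG TAT GTA GTC CTG AAT GTC CAT TAT TTG AGT ATG CCA GGC TAG GTG AGA CCG CCC — ATG at 36, stop TAG at 45 → 12 nt.
Frame -1: AGG GGC GGT CTC ACC TAG CCT GGC ATA CTC AAA TAA TGG ACA TTC AGG ACT ACA TAC TGG — no ATG→stop ORF.
Frame -2: GGG GCG GTC TCA CCT AGC CTG GCA TAC TCA AAT AAT GGA CAT TCA GGA CTA CAT ACT GGT — no ATG→stop ORF.
Frame -3: GGG CGG TCT CAC CTA GCC TGG CAT ACT CAA ATA ATG GAC ATT CAG GAC TAC ATA CTG — no ATG→stop ORF.
ORFs ≥ 2 codons: frame +1 7–12 (2 codons), frame +1 19–33 (5 codons), frame +3 36–47 (4 codons). Count = 3.

3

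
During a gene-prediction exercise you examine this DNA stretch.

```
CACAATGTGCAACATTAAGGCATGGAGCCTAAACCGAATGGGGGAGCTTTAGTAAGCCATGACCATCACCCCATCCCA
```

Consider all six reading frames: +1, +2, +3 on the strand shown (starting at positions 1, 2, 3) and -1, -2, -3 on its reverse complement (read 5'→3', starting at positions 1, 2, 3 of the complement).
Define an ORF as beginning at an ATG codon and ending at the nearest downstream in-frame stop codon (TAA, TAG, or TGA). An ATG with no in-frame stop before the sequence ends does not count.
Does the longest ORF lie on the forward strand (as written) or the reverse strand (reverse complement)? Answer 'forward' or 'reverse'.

Reverse complement (5'→3'): TGGGATGGGGTGATGGTCATGGCTTACTAAAGCTCCCCCATTCGGTTTAGGCTCCATGCCTTAATGTTGCACATTGTG
Frame +1: CAC AAT GTG CAA CAT TAA GGC ATG GAG CCT AAA CCG AAT GGG GGA GCT TTA GTA AGC CAT GAC CAT CAC CCC ATC CCA — no ATG→stop ORF.
Frame +2: ACA ATG TGC AAC ATT AAG GCA TGG AGC CTA AAC CGA ATG GGG GAG CTT TAG TAA GCC ATG ACC ATC ACC CCA TCC — ATG at 5, stop TAG at 50 → 48 nt; ATG at 38, stop TAG at 50 → 15 nt.
Frame +3: CAA TGT GCA ACA TTA AGG CAT GGA GCC TAA ACC GAA TGG GGG AGC TTT AGT AAG CCA TGA CCA TCA CCC CAT CCC — no ATG→stop ORF.
Frame -1: TGG GAT GGG GTG ATG GTC ATG GCT TAC TAA AGC TCC CCC ATT CGG TTT AGG CTC CAT GCC TTA ATG TTG CAC ATT GTG — ATG at 13, stop TAA at 28 → 18 nt; ATG at 19, stop TAA at 28 → 12 nt.
Frame -2: GGG ATG GGG TGA TGG TCA TGG CTT ACT AAA GCT CCC CCA TTC GGT TTA GGC TCC ATG CCT TAA TGT TGC ACA TTG — ATG at 5, stop TGA at 11 → 9 nt; ATG at 56, stop TAA at 62 → 9 nt.
Frame -3: GGA TGG GGT GAT GGT CAT GGC TTA CTA AAG CTC CCC CAT TCG GTT TAG GCT CCA TGC CTT AAT GTT GCA CAT TGT — no ATG→stop ORF.
Forward-strand max 48 nt; reverse-strand max 18 nt. The forward strand has the longer ORF.

forward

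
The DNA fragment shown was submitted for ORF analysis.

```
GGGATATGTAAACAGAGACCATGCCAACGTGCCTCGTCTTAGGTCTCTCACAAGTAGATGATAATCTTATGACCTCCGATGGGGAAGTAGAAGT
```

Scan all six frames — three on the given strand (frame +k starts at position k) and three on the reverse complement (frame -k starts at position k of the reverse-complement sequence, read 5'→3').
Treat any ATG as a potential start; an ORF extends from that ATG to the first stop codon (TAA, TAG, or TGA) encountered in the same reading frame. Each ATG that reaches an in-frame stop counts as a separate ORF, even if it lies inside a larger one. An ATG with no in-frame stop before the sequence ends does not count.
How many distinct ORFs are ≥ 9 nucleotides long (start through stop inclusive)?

2

Reverse complement (5'→3'): ACTTCTACTTCCCCATCGGAGGTCATAAGATTATCATCTACTTGTGAGAGACCTAAGACGAGGCACGTTGGCATGGTCTCTGTTTACATATCCC
Frame +1: GGG ATA TGT AAA CAG AGA CCA TGC CAA CGT GCC TCG TCT TAG GTC TCT CAC AAG TAG ATG ATA ATC TTA TGA CCT CCG ATG GGG AAG TAG AAG — ATG at 58, stop TGA at 70 → 15 nt; ATG at 79, stop TAG at 88 → 12 nt.
Frame +2: GGA TAT GTA AAC AGA GAC CAT GCC AAC GTG CCT CGT CTT AGG TCT CTC ACA AGT AGA TGA TAA TCT TAT GAC CTC CGA TGG GGA AGT AGA AGT — no ATG→stop ORF.
Frame +3: GAT ATG TAA ACA GAG ACC ATG CCA ACG TGC CTC GTC TTA GGT CTC TCA CAA GTA GAT GAT AAT CTT ATG ACC TCC GAT GGG GAA GTA GAA — ATG at 6, stop TAA at 9 → 6 nt.
Frame -1: ACT TCT ACT TCC CCA TCG GAG GTC ATA AGA TTA TCA TCT ACT TGT GAG AGA CCT AAG ACG AGG CAC GTT GGC ATG GTC TCT GTT TAC ATA TCC — no ATG→stop ORF.
Frame -2: CTT CTA CTT CCC CAT CGG AGG TCA TAA GAT TAT CAT CTA CTT GTG AGA GAC CTA AGA CGA GGC ACG TTG GCA TGG TCT CTG TTT ACA TAT CCC — no ATG→stop ORF.
Frame -3: TTC TAC TTC CCC ATC GGA GGT CAT AAG ATT ATC ATC TAC TTG TGA GAG ACC TAA GAC GAG GCA CGT TGG CAT GGT CTC TGT TTA CAT ATC — no ATG→stop ORF.
ORFs ≥ 9 nucleotides: frame +1 58–72 (15 nucleotides), frame +1 79–90 (12 nucleotides). Count = 2.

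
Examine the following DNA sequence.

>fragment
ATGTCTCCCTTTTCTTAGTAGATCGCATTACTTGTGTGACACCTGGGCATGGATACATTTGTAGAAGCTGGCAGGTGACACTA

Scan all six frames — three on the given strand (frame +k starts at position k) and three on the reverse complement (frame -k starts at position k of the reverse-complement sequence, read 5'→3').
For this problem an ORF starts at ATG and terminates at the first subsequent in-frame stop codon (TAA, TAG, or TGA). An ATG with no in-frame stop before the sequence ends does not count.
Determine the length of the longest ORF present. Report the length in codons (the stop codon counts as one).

12

Reverse complement (5'→3'): TAGTGTCACCTGCCAGCTTCTACAAATGTATCCATGCCCAGGTGTCACACAAGTAATGCGATCTACTAAGAAAAGGGAGACAT
Frame +1: ATG TCT CCC TTT TCT TAG TAG ATC GCA TTA CTT GTG TGA CAC CTG GGC ATG GAT ACA TTT GTA GAA GCT GGC AGG TGA CAC — ATG at 1, stop TAG at 16 → 18 nt; ATG at 49, stop TGA at 76 → 30 nt.
Frame +2: TGT CTC CCT TTT CTT AGT AGA TCG CAT TAC TTG TGT GAC ACC TGG GCA TGG ATA CAT TTG TAG AAG CTG GCA GGT GAC ACT — no ATG→stop ORF.
Frame +3: GTC TCC CTT TTC TTA GTA GAT CGC ATT ACT TGT GTG ACA CCT GGG CAT GGA TAC ATT TGT AGA AGC TGG CAG GTG ACA CTA — no ATG→stop ORF.
Frame -1: TAG TGT CAC CTG CCA GCT TCT ACA AAT GTA TCC ATG CCC AGG TGT CAC ACA AGT AAT GCG ATC TAC TAA GAA AAG GGA GAC — ATG at 34, stop TAA at 67 → 36 nt.
Frame -2: AGT GTC ACC TGC CAG CTT CTA CAA ATG TAT CCA TGC CCA GGT GTC ACA CAA GTA ATG CGA TCT ACT AAG AAA AGG GAG ACA — no ATG→stop ORF.
Frame -3: GTG TCA CCT GCC AGC TTC TAC AAA TGT ATC CAT GCC CAG GTG TCA CAC AAG TAA TGC GAT CTA CTA AGA AAA GGG AGA CAT — no ATG→stop ORF.
Longest: frame -1, positions 34–69, 36 nt = 12 codons = 11 aa. → 12 codons.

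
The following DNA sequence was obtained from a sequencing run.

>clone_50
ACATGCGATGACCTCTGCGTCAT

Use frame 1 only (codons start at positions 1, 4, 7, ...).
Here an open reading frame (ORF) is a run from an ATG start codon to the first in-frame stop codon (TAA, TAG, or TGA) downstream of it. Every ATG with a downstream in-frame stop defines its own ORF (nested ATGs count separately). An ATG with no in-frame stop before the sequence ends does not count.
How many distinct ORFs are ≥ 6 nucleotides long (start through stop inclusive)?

Frame 1: ACA TGC GAT GAC CTC TGC GTC — no ATG→stop ORF.
No ORF reaches 6 nucleotides. Count = 0.

0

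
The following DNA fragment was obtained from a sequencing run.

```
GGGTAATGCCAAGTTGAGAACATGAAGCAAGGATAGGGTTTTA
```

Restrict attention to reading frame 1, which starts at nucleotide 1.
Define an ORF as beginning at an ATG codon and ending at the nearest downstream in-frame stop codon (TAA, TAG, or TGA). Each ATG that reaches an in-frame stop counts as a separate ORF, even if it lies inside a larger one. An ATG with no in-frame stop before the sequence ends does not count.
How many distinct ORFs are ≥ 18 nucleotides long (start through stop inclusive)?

Frame 1: GGG TAA TGC CAA GTT GAG AAC ATG AAG CAA GGA TAG GGT TTT — ATG at 22, stop TAG at 34 → 15 nt.
No ORF reaches 18 nucleotides. Count = 0.

0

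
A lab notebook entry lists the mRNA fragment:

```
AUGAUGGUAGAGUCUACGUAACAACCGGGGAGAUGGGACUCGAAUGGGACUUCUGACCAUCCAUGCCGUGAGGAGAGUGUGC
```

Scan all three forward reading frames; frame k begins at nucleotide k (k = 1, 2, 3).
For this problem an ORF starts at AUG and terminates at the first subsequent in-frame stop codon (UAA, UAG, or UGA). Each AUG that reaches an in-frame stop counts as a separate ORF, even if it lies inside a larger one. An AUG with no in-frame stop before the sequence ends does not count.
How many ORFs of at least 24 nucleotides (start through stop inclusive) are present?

Frame 1: AUG AUG GUA GAG UCU ACG UAA CAA CCG GGG AGA UGG GAC UCG AAU GGG ACU UCU GAC CAU CCA UGC CGU GAG GAG AGU GUG — AUG at 1, stop UAA at 19 → 21 nt; AUG at 4, stop UAA at 19 → 18 nt.
Frame 2: UGA UGG UAG AGU CUA CGU AAC AAC CGG GGA GAU GGG ACU CGA AUG GGA CUU CUG ACC AUC CAU GCC GUG AGG AGA GUG UGC — no AUG→stop ORF.
Frame 3: GAU GGU AGA GUC UAC GUA ACA ACC GGG GAG AUG GGA CUC GAA UGG GAC UUC UGA CCA UCC AUG CCG UGA GGA GAG UGU — AUG at 33, stop UGA at 54 → 24 nt; AUG at 63, stop UGA at 69 → 9 nt.
ORFs ≥ 24 nucleotides: frame 3 33–56 (24 nucleotides). Count = 1.

1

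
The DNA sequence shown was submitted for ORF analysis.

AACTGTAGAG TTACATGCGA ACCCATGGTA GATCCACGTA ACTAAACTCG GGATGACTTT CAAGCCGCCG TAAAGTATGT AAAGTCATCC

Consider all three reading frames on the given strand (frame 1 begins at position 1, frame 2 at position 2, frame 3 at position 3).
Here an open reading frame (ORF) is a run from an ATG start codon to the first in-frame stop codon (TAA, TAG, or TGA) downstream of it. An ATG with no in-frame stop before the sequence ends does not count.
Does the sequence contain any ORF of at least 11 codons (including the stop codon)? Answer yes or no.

Frame 1: AAC TGT AGA GTT ACA TGC GAA CCC ATG GTA GAT CCA CGT AAC TAA ACT CGG GAT GAC TTT CAA GCC GCC GTA AAG TAT GTA AAG TCA TCC — ATG at 25, stop TAA at 43 → 21 nt.
Frame 2: ACT GTA GAG TTA CAT GCG AAC CCA TGG TAG ATC CAC GTA ACT AAA CTC GGG ATG ACT TTC AAG CCG CCG TAA AGT ATG TAA AGT CAT — ATG at 53, stop TAA at 71 → 21 nt; ATG at 77, stop TAA at 80 → 6 nt.
Frame 3: CTG TAG AGT TAC ATG CGA ACC CAT GGT AGA TCC ACG TAA CTA AAC TCG GGA TGA CTT TCA AGC CGC CGT AAA GTA TGT AAA GTC ATC — ATG at 15, stop TAA at 39 → 27 nt.
Largest ORF found is 9 codons < 11, so no.

no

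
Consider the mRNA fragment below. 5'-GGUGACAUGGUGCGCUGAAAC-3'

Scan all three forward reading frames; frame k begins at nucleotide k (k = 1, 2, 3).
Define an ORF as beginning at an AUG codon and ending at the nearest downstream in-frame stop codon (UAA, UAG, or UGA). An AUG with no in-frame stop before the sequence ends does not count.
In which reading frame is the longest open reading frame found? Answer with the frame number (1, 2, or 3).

Frame 1: GGU GAC AUG GUG CGC UGA AAC — AUG at 7, stop UGA at 16 → 12 nt.
Frame 2: GUG ACA UGG UGC GCU GAA — no AUG→stop ORF.
Frame 3: UGA CAU GGU GCG CUG AAA — no AUG→stop ORF.
Longest ORF is 12 nt in frame 1 (positions 7–18).

1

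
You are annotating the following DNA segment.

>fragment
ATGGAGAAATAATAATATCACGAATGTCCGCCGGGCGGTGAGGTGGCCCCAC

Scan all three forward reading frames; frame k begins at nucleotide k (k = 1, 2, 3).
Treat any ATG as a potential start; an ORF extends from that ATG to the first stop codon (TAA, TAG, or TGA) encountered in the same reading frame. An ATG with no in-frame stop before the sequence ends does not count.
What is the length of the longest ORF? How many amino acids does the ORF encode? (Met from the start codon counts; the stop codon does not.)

5

Frame 1: ATG GAG AAA TAA TAA TAT CAC GAA TGT CCG CCG GGC GGT GAG GTG GCC CCA — ATG at 1, stop TAA at 10 → 12 nt.
Frame 2: TGG AGA AAT AAT AAT ATC ACG AAT GTC CGC CGG GCG GTG AGG TGG CCC CAC — no ATG→stop ORF.
Frame 3: GGA GAA ATA ATA ATA TCA CGA ATG TCC GCC GGG CGG TGA GGT GGC CCC — ATG at 24, stop TGA at 39 → 18 nt.
Longest: frame 3, positions 24–41, 18 nt = 6 codons = 5 aa. → 5 amino acids.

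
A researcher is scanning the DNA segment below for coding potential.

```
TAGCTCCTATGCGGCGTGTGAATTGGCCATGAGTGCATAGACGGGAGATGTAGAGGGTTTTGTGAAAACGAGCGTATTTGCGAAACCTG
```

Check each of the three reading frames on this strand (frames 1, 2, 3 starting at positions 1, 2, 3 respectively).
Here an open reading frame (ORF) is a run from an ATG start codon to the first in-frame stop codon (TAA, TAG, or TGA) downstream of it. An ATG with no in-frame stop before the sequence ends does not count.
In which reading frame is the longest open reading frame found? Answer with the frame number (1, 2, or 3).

Frame 1: TAG CTC CTA TGC GGC GTG TGA ATT GGC CAT GAG TGC ATA GAC GGG AGA TGT AGA GGG TTT TGT GAA AAC GAG CGT ATT TGC GAA ACC — no ATG→stop ORF.
Frame 2: AGC TCC TAT GCG GCG TGT GAA TTG GCC ATG AGT GCA TAG ACG GGA GAT GTA GAG GGT TTT GTG AAA ACG AGC GTA TTT GCG AAA CCT — ATG at 29, stop TAG at 38 → 12 nt.
Frame 3: GCT CCT ATG CGG CGT GTG AAT TGG CCA TGA GTG CAT AGA CGG GAG ATG TAG AGG GTT TTG TGA AAA CGA GCG TAT TTG CGA AAC CTG — ATG at 9, stop TGA at 30 → 24 nt; ATG at 48, stop TAG at 51 → 6 nt.
Longest ORF is 24 nt in frame 3 (positions 9–32).

3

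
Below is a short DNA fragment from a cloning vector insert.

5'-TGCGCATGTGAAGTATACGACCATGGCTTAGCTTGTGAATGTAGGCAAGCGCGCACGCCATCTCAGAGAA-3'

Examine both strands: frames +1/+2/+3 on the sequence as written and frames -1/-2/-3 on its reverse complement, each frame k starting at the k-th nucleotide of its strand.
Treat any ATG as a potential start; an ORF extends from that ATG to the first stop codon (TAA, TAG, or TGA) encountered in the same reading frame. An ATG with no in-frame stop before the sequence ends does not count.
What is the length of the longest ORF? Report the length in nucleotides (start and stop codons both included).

9

Reverse complement (5'→3'): TTCTCTGAGATGGCGTGCGCGCTTGCCTACATTCACAAGCTAAGCCATGGTCGTATACTTCACATGCGCA
Frame +1: TGC GCA TGT GAA GTA TAC GAC CAT GGC TTA GCT TGT GAA TGT AGG CAA GCG CGC ACG CCA TCT CAG AGA — no ATG→stop ORF.
Frame +2: GCG CAT GTG AAG TAT ACG ACC ATG GCT TAG CTT GTG AAT GTA GGC AAG CGC GCA CGC CAT CTC AGA GAA — ATG at 23, stop TAG at 29 → 9 nt.
Frame +3: CGC ATG TGA AGT ATA CGA CCA TGG CTT AGC TTG TGA ATG TAG GCA AGC GCG CAC GCC ATC TCA GAG — ATG at 6, stop TGA at 9 → 6 nt; ATG at 39, stop TAG at 42 → 6 nt.
Frame -1: TTC TCT GAG ATG GCG TGC GCG CTT GCC TAC ATT CAC AAG CTA AGC CAT GGT CGT ATA CTT CAC ATG CGC — no ATG→stop ORF.
Frame -2: TCT CTG AGA TGG CGT GCG CGC TTG CCT ACA TTC ACA AGC TAA GCC ATG GTC GTA TAC TTC ACA TGC GCA — no ATG→stop ORF.
Frame -3: CTC TGA GAT GGC GTG CGC GCT TGC CTA CAT TCA CAA GCT AAG CCA TGG TCG TAT ACT TCA CAT GCG — no ATG→stop ORF.
Longest: frame +2, positions 23–31, 9 nt = 3 codons = 2 aa. → 9 nucleotides.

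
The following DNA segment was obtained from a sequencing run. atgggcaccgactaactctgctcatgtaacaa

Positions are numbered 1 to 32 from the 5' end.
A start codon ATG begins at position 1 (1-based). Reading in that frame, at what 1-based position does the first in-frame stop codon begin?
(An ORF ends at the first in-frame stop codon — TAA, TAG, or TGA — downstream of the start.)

13

Codons from position 1: ATG (1–3), GGC (4–6), ACC (7–9), GAC (10–12), TAA (13–15).
TAA is a stop codon; it begins at position 13.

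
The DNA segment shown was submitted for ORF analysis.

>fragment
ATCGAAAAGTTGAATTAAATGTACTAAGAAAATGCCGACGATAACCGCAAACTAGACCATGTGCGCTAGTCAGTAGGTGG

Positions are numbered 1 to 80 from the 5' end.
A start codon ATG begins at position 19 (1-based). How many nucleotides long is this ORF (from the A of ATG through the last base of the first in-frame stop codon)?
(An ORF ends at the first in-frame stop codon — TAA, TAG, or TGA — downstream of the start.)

9

Codons from position 19: ATG (19–21), TAC (22–24), TAA (25–27).
TAA is the first in-frame stop; ORF spans 19–27, 9 nucleotides.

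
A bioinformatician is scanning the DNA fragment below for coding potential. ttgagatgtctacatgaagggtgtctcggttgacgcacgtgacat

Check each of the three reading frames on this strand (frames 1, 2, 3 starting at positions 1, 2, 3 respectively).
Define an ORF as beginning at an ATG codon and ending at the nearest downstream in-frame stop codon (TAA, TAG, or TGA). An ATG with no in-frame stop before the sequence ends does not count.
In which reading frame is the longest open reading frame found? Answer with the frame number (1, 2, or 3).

Frame 1: TTG AGA TGT CTA CAT GAA GGG TGT CTC GGT TGA CGC ACG TGA CAT — no ATG→stop ORF.
Frame 2: TGA GAT GTC TAC ATG AAG GGT GTC TCG GTT GAC GCA CGT GAC — no ATG→stop ORF.
Frame 3: GAG ATG TCT ACA TGA AGG GTG TCT CGG TTG ACG CAC GTG ACA — ATG at 6, stop TGA at 15 → 12 nt.
Longest ORF is 12 nt in frame 3 (positions 6–17).

3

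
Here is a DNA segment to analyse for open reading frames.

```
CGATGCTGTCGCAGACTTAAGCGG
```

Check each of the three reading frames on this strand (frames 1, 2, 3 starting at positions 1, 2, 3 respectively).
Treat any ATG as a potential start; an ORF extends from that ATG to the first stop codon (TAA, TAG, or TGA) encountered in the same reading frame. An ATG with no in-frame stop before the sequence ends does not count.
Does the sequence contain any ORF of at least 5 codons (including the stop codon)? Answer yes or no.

yes

Frame 1: CGA TGC TGT CGC AGA CTT AAG CGG — no ATG→stop ORF.
Frame 2: GAT GCT GTC GCA GAC TTA AGC — no ATG→stop ORF.
Frame 3: ATG CTG TCG CAG ACT TAA GCG — ATG at 3, stop TAA at 18 → 18 nt.
Frame 3 has an ORF of 6 codons (positions 3–20) ≥ 5, so yes.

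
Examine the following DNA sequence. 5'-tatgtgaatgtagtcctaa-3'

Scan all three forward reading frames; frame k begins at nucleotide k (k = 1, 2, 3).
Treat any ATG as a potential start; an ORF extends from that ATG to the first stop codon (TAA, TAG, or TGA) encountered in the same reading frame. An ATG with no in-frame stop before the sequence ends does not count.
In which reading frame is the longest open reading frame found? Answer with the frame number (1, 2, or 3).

Frame 1: TAT GTG AAT GTA GTC CTA — no ATG→stop ORF.
Frame 2: ATG TGA ATG TAG TCC TAA — ATG at 2, stop TGA at 5 → 6 nt; ATG at 8, stop TAG at 11 → 6 nt.
Frame 3: TGT GAA TGT AGT CCT — no ATG→stop ORF.
Longest ORF is 6 nt in frame 2 (positions 2–7).

2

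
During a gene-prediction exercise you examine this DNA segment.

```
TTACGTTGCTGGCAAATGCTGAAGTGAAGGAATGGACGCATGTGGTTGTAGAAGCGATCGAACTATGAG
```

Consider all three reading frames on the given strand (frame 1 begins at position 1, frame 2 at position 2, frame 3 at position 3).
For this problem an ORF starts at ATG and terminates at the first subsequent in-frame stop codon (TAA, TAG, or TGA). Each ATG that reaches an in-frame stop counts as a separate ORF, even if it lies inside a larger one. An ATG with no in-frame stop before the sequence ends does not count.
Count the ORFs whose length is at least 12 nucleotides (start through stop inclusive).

Frame 1: TTA CGT TGC TGG CAA ATG CTG AAG TGA AGG AAT GGA CGC ATG TGG TTG TAG AAG CGA TCG AAC TAT GAG — ATG at 16, stop TGA at 25 → 12 nt; ATG at 40, stop TAG at 49 → 12 nt.
Frame 2: TAC GTT GCT GGC AAA TGC TGA AGT GAA GGA ATG GAC GCA TGT GGT TGT AGA AGC GAT CGA ACT ATG — no ATG→stop ORF.
Frame 3: ACG TTG CTG GCA AAT GCT GAA GTG AAG GAA TGG ACG CAT GTG GTT GTA GAA GCG ATC GAA CTA TGA — no ATG→stop ORF.
ORFs ≥ 12 nucleotides: frame 1 16–27 (12 nucleotides), frame 1 40–51 (12 nucleotides). Count = 2.

2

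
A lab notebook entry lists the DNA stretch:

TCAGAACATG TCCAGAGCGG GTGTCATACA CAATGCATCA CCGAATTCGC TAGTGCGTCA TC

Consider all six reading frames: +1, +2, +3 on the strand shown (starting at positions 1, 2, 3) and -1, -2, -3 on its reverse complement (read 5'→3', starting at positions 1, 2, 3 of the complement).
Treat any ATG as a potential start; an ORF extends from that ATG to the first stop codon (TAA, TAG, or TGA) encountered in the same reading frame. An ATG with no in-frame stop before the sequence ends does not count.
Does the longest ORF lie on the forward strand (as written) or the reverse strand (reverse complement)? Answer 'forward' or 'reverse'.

Reverse complement (5'→3'): GATGACGCACTAGCGAATTCGGTGATGCATTGTGTATGACACCCGCTCTGGACATGTTCTGA
Frame +1: TCA GAA CAT GTC CAG AGC GGG TGT CAT ACA CAA TGC ATC ACC GAA TTC GCT AGT GCG TCA — no ATG→stop ORF.
Frame +2: CAG AAC ATG TCC AGA GCG GGT GTC ATA CAC AAT GCA TCA CCG AAT TCG CTA GTG CGT CAT — no ATG→stop ORF.
Frame +3: AGA ACA TGT CCA GAG CGG GTG TCA TAC ACA ATG CAT CAC CGA ATT CGC TAG TGC GTC ATC — ATG at 33, stop TAG at 51 → 21 nt.
Frame -1: GAT GAC GCA CTA GCG AAT TCG GTG ATG CAT TGT GTA TGA CAC CCG CTC TGG ACA TGT TCT — ATG at 25, stop TGA at 37 → 15 nt.
Frame -2: ATG ACG CAC TAG CGA ATT CGG TGA TGC ATT GTG TAT GAC ACC CGC TCT GGA CAT GTT CTG — ATG at 2, stop TAG at 11 → 12 nt.
Frame -3: TGA CGC ACT AGC GAA TTC GGT GAT GCA TTG TGT ATG ACA CCC GCT CTG GAC ATG TTC TGA — ATG at 36, stop TGA at 60 → 27 nt; ATG at 54, stop TGA at 60 → 9 nt.
Forward-strand max 21 nt; reverse-strand max 27 nt. The reverse strand has the longer ORF.

reverse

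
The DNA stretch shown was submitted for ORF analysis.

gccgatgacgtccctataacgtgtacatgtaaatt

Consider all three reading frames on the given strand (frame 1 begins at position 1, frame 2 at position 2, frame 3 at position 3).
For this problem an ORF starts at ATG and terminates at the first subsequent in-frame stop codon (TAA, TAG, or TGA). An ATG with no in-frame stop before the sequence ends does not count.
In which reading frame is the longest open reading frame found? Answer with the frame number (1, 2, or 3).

2

Frame 1: GCC GAT GAC GTC CCT ATA ACG TGT ACA TGT AAA — no ATG→stop ORF.
Frame 2: CCG ATG ACG TCC CTA TAA CGT GTA CAT GTA AAT — ATG at 5, stop TAA at 17 → 15 nt.
Frame 3: CGA TGA CGT CCC TAT AAC GTG TAC ATG TAA ATT — ATG at 27, stop TAA at 30 → 6 nt.
Longest ORF is 15 nt in frame 2 (positions 5–19).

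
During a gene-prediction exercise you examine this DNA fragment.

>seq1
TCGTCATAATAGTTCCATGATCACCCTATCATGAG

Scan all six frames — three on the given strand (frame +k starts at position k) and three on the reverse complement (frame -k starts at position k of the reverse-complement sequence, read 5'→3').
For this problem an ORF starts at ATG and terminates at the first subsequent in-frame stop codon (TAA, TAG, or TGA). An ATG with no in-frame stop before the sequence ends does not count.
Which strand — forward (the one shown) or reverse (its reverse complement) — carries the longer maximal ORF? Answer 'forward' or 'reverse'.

forward

Reverse complement (5'→3'): CTCATGATAGGGTGATCATGGAACTATTATGACGA
Frame +1: TCG TCA TAA TAG TTC CAT GAT CAC CCT ATC ATG — no ATG→stop ORF.
Frame +2: CGT CAT AAT AGT TCC ATG ATC ACC CTA TCA TGA — ATG at 17, stop TGA at 32 → 18 nt.
Frame +3: GTC ATA ATA GTT CCA TGA TCA CCC TAT CAT GAG — no ATG→stop ORF.
Frame -1: CTC ATG ATA GGG TGA TCA TGG AAC TAT TAT GAC — ATG at 4, stop TGA at 13 → 12 nt.
Frame -2: TCA TGA TAG GGT GAT CAT GGA ACT ATT ATG ACG — no ATG→stop ORF.
Frame -3: CAT GAT AGG GTG ATC ATG GAA CTA TTA TGA CGA — ATG at 18, stop TGA at 30 → 15 nt.
Forward-strand max 18 nt; reverse-strand max 15 nt. The forward strand has the longer ORF.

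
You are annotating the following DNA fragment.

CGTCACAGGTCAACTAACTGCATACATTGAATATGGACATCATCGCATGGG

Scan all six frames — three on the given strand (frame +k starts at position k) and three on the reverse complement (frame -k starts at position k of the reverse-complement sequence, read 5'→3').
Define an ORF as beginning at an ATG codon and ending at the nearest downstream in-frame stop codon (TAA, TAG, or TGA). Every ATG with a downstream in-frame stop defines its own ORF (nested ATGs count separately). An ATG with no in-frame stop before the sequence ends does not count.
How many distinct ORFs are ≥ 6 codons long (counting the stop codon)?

4

Reverse complement (5'→3'): CCCATGCGATGATGTCCATATTCAATGTATGCAGTTAGTTGACCTGTGACG
Frame +1: CGT CAC AGG TCA ACT AAC TGC ATA CAT TGA ATA TGG ACA TCA TCG CAT GGG — no ATG→stop ORF.
Frame +2: GTC ACA GGT CAA CTA ACT GCA TAC ATT GAA TAT GGA CAT CAT CGC ATG — no ATG→stop ORF.
Frame +3: TCA CAG GTC AAC TAA CTG CAT ACA TTG AAT ATG GAC ATC ATC GCA TGG — no ATG→stop ORF.
Frame -1: CCC ATG CGA TGA TGT CCA TAT TCA ATG TAT GCA GTT AGT TGA CCT GTG ACG — ATG at 4, stop TGA at 10 → 9 nt; ATG at 25, stop TGA at 40 → 18 nt.
Frame -2: CCA TGC GAT GAT GTC CAT ATT CAA TGT ATG CAG TTA GTT GAC CTG TGA — ATG at 29, stop TGA at 47 → 21 nt.
Frame -3: CAT GCG ATG ATG TCC ATA TTC AAT GTA TGC AGT TAG TTG ACC TGT GAC — ATG at 9, stop TAG at 36 → 30 nt; ATG at 12, stop TAG at 36 → 27 nt.
ORFs ≥ 6 codons: frame -1 25–42 (6 codons), frame -2 29–49 (7 codons), frame -3 9–38 (10 codons), frame -3 12–38 (9 codons). Count = 4.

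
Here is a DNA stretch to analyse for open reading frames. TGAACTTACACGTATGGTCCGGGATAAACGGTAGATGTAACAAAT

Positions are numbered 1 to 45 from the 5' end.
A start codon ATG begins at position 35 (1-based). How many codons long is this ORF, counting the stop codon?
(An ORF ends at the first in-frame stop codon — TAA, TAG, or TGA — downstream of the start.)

Codons from position 35: ATG (35–37), TAA (38–40).
TAA is the first in-frame stop; that's 2 codons including the stop.

2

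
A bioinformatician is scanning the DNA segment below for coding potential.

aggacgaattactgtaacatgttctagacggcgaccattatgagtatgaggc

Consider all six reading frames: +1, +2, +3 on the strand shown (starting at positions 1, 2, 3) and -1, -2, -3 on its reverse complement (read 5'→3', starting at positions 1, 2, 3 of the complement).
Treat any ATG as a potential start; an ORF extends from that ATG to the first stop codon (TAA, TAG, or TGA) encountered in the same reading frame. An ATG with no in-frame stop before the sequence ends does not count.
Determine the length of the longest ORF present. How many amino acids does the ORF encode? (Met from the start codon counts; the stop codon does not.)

Reverse complement (5'→3'): GCCTCATACTCATAATGGTCGCCGTCTAGAACATGTTACAGTAATTCGTCCT
Frame +1: AGG ACG AAT TAC TGT AAC ATG TTC TAG ACG GCG ACC ATT ATG AGT ATG AGG — ATG at 19, stop TAG at 25 → 9 nt.
Frame +2: GGA CGA ATT ACT GTA ACA TGT TCT AGA CGG CGA CCA TTA TGA GTA TGA GGC — no ATG→stop ORF.
Frame +3: GAC GAA TTA CTG TAA CAT GTT CTA GAC GGC GAC CAT TAT GAG TAT GAG — no ATG→stop ORF.
Frame -1: GCC TCA TAC TCA TAA TGG TCG CCG TCT AGA ACA TGT TAC AGT AAT TCG TCC — no ATG→stop ORF.
Frame -2: CCT CAT ACT CAT AAT GGT CGC CGT CTA GAA CAT GTT ACA GTA ATT CGT CCT — no ATG→stop ORF.
Frame -3: CTC ATA CTC ATA ATG GTC GCC GTC TAG AAC ATG TTA CAG TAA TTC GTC — ATG at 15, stop TAG at 27 → 15 nt; ATG at 33, stop TAA at 42 → 12 nt.
Longest: frame -3, positions 15–29, 15 nt = 5 codons = 4 aa. → 4 amino acids.

4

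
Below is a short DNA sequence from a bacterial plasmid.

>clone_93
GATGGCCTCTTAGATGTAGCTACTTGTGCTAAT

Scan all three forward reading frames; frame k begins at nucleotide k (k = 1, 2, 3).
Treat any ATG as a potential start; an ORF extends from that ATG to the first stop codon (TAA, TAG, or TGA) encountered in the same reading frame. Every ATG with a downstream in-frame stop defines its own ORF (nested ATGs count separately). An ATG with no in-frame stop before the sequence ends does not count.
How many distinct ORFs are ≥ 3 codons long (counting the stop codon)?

Frame 1: GAT GGC CTC TTA GAT GTA GCT ACT TGT GCT AAT — no ATG→stop ORF.
Frame 2: ATG GCC TCT TAG ATG TAG CTA CTT GTG CTA — ATG at 2, stop TAG at 11 → 12 nt; ATG at 14, stop TAG at 17 → 6 nt.
Frame 3: TGG CCT CTT AGA TGT AGC TAC TTG TGC TAA — no ATG→stop ORF.
ORFs ≥ 3 codons: frame 2 2–13 (4 codons). Count = 1.

1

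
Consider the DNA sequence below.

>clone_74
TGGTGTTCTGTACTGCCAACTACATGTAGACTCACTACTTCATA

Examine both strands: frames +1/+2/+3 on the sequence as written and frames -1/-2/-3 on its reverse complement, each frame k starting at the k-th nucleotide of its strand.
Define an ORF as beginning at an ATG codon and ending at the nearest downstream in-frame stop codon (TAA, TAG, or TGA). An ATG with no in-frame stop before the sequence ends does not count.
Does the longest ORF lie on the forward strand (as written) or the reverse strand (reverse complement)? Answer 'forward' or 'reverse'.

Reverse complement (5'→3'): TATGAAGTAGTGAGTCTACATGTAGTTGGCAGTACAGAACACCA
Frame +1: TGG TGT TCT GTA CTG CCA ACT ACA TGT AGA CTC ACT ACT TCA — no ATG→stop ORF.
Frame +2: GGT GTT CTG TAC TGC CAA CTA CAT GTA GAC TCA CTA CTT CAT — no ATG→stop ORF.
Frame +3: GTG TTC TGT ACT GCC AAC TAC ATG TAG ACT CAC TAC TTC ATA — ATG at 24, stop TAG at 27 → 6 nt.
Frame -1: TAT GAA GTA GTG AGT CTA CAT GTA GTT GGC AGT ACA GAA CAC — no ATG→stop ORF.
Frame -2: ATG AAG TAG TGA GTC TAC ATG TAG TTG GCA GTA CAG AAC ACC — ATG at 2, stop TAG at 8 → 9 nt; ATG at 20, stop TAG at 23 → 6 nt.
Frame -3: TGA AGT AGT GAG TCT ACA TGT AGT TGG CAG TAC AGA ACA CCA — no ATG→stop ORF.
Forward-strand max 6 nt; reverse-strand max 9 nt. The reverse strand has the longer ORF.

reverse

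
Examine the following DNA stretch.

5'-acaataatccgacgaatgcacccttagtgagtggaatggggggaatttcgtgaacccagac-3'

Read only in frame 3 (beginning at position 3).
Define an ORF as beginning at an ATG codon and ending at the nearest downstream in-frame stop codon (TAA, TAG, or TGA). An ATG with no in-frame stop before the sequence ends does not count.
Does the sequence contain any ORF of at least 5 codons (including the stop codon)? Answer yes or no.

Frame 3: AAT AAT CCG ACG AAT GCA CCC TTA GTG AGT GGA ATG GGG GGA ATT TCG TGA ACC CAG — ATG at 36, stop TGA at 51 → 18 nt.
Frame 3 has an ORF of 6 codons (positions 36–53) ≥ 5, so yes.

yes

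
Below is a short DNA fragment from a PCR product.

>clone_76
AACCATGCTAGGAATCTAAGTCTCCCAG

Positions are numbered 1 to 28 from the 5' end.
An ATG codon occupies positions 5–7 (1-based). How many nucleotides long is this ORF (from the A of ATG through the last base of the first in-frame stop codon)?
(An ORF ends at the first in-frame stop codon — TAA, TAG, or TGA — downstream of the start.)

15

Codons from position 5: ATG (5–7), CTA (8–10), GGA (11–13), ATC (14–16), TAA (17–19).
TAA is the first in-frame stop; ORF spans 5–19, 15 nucleotides.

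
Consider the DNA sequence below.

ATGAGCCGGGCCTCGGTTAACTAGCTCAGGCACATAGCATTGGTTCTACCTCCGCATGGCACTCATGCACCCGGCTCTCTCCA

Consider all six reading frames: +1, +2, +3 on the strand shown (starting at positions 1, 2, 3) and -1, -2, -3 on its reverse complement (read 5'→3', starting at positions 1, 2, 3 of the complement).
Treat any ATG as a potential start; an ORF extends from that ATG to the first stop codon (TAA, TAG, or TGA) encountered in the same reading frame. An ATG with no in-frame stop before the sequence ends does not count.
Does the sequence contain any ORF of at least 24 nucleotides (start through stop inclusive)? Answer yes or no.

yes

Reverse complement (5'→3'): TGGAGAGAGCCGGGTGCATGAGTGCCATGCGGAGGTAGAACCAATGCTATGTGCCTGAGCTAGTTAACCGAGGCCCGGCTCAT
Frame +1: ATG AGC CGG GCC TCG GTT AAC TAG CTC AGG CAC ATA GCA TTG GTT CTA CCT CCG CAT GGC ACT CAT GCA CCC GGC TCT CTC — ATG at 1, stop TAG at 22 → 24 nt.
Frame +2: TGA GCC GGG CCT CGG TTA ACT AGC TCA GGC ACA TAG CAT TGG TTC TAC CTC CGC ATG GCA CTC ATG CAC CCG GCT CTC TCC — no ATG→stop ORF.
Frame +3: GAG CCG GGC CTC GGT TAA CTA GCT CAG GCA CAT AGC ATT GGT TCT ACC TCC GCA TGG CAC TCA TGC ACC CGG CTC TCT CCA — no ATG→stop ORF.
Frame -1: TGG AGA GAG CCG GGT GCA TGA GTG CCA TGC GGA GGT AGA ACC AAT GCT ATG TGC CTG AGC TAG TTA ACC GAG GCC CGG CTC — ATG at 49, stop TAG at 61 → 15 nt.
Frame -2: GGA GAG AGC CGG GTG CAT GAG TGC CAT GCG GAG GTA GAA CCA ATG CTA TGT GCC TGA GCT AGT TAA CCG AGG CCC GGC TCA — ATG at 44, stop TGA at 56 → 15 nt.
Frame -3: GAG AGA GCC GGG TGC ATG AGT GCC ATG CGG AGG TAG AAC CAA TGC TAT GTG CCT GAG CTA GTT AAC CGA GGC CCG GCT CAT — ATG at 18, stop TAG at 36 → 21 nt; ATG at 27, stop TAG at 36 → 12 nt.
Frame +1 has an ORF of 24 nucleotides (positions 1–24) ≥ 24, so yes.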